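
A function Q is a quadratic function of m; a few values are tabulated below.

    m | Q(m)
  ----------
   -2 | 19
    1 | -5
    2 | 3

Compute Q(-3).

Write Q(m) = am² + bm + c; the 3 given values yield a linear system in the 3 coefficients.
Solving, Q(m) = 4m² - 4m - 5.
Then Q(-3) = 43.

43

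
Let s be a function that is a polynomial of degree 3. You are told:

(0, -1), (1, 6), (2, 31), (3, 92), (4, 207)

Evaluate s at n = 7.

First differences: 7, 25, 61, 115. Second differences: 18, 36, 54. Third differences: 18, 18.
Level-3 differences are constant, so s has degree 3.
Fitting a degree-3 polynomial gives s(n) = 3n³ + 4n - 1.
Then s(7) = 1056.

1056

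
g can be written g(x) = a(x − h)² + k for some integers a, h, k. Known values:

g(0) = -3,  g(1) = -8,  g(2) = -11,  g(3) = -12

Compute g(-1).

First differences -5, -3, -1; second difference 2 = 2a, so a = 1.
Expanding, the x-coefficient is −2ah = -2h; matching it to the data gives h = 3, and then k = -12.
So g(x) = 1(x − 3)² − 12.
g(-1) = 1·(-4)² − 12 = 4.

4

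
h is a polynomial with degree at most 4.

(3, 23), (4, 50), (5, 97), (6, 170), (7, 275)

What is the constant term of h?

2

Write h(k) = ak^4 + bk³ + ck² + dk + e; the 5 given values yield a linear system in the 5 coefficients.
Solving, the leading coefficient vanishes, and h(k) = k³ - 2k² + 4k + 2.
The constant term is h(0) = 2.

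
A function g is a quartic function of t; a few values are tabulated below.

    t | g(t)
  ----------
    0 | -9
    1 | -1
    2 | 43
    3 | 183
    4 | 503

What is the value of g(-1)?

Write g(t) = at^4 + bt³ + ct² + dt + e; the 5 given values yield a linear system in the 5 coefficients.
Solving, g(t) = t^4 + 4t³ - t² + 4t - 9.
Then g(-1) = -17.

-17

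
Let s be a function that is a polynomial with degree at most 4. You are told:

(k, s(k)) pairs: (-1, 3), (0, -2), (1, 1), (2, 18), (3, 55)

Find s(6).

First differences: -5, 3, 17, 37. Second differences: 8, 14, 20. Third differences: 6, 6.
Level-3 differences are constant, so s has degree 3.
Fitting a degree-3 polynomial gives s(k) = k³ + 4k² - 2k - 2.
Then s(6) = 346.

346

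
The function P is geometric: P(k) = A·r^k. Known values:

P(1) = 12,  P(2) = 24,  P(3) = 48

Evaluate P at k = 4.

Consecutive ratio: 24/12 = 2, and 48/24 = 2, so r = 2.
Then A·2^1 = 12 gives A = 6, and P(k) = 6·2^k.
P(4) = 6·2^4 = 96.

96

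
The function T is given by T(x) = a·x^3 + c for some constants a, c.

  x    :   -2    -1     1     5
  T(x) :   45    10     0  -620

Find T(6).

From T(-2) = 45 and T(-1) = 10: -8a + c = 45 and -1a + c = 10.
Subtracting: 7a = -35, so a = -5; then c = 45 − (-5)·(-8) = 5.
So T(x) = -5x³ + 5, and T(6) = -1075.

-1075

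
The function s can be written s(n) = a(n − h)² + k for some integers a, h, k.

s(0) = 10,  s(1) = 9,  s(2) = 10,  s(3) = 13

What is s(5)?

25

First differences -1, 1, 3; second difference 2 = 2a, so a = 1.
Expanding, the n-coefficient is −2ah = -2h; matching it to the data gives h = 1, and then k = 9.
So s(n) = 1(n − 1)² + 9.
s(5) = 1·4² + 9 = 25.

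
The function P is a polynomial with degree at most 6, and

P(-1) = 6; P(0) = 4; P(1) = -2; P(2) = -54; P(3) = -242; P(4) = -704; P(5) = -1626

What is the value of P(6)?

-3242

First differences: -2, -6, -52, -188, -462, -922. Second differences: -4, -46, -136, -274, -460. Third differences: -42, -90, -138, -186. Fourth differences: -48, -48, -48.
Level-4 differences are constant, so P has degree 4.
Fitting a degree-4 polynomial gives P(n) = -2n^4 - 3n³ - n + 4.
Then P(6) = -3242.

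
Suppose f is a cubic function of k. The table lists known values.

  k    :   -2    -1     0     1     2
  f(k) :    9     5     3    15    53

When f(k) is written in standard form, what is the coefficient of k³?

First differences: -4, -2, 12, 38. Second differences: 2, 14, 26. Third differences: 12, 12.
Level-3 differences are constant, so f has degree 3.
Fitting a degree-3 polynomial gives f(k) = 2k³ + 7k² + 3k + 3.
The coefficient of k³ is 2.

2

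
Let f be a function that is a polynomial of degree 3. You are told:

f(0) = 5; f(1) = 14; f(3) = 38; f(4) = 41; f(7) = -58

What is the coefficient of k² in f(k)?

5

Write f(k) = ak³ + bk² + ck + d; the 5 given values yield a linear system in the 4 coefficients.
Solving, f(k) = -k³ + 5k² + 5k + 5.
The coefficient of k² is 5.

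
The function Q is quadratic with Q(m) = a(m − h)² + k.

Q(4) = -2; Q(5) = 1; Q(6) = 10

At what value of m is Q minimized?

4

First differences 3, 9; second difference 6 = 2a, so a = 3.
Expanding, the m-coefficient is −2ah = -6h; matching it to the data gives h = 4, and then k = -2.
So Q(m) = 3(m − 4)² − 2.
Hence h = 4.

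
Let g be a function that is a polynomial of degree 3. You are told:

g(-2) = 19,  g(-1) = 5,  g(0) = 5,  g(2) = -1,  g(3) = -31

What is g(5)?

-205

Write g(k) = ak³ + bk² + ck + d; the 5 given values yield a linear system in the 4 coefficients.
Solving, g(k) = -2k³ + k² + 3k + 5.
Then g(5) = -205.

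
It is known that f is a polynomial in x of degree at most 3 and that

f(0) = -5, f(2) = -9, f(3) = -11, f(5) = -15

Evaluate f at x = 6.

Write f(x) = ax³ + bx² + cx + d; the 4 given values yield a linear system in the 4 coefficients.
Solving, the top 2 coefficients vanish, and f(x) = -2x - 5.
Then f(6) = -17.

-17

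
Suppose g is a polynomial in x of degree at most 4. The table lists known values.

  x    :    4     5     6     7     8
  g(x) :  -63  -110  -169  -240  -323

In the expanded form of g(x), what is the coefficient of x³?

First differences: -47, -59, -71, -83. Second differences: -12, -12, -12.
Level-2 differences are constant, so g has degree 2.
Fitting a degree-2 polynomial gives g(x) = -6x² + 7x + 5.
The coefficient of x³ is 0.

0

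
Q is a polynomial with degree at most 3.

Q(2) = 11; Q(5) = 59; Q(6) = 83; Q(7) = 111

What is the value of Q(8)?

Write Q(n) = an³ + bn² + cn + d; the 4 given values yield a linear system in the 4 coefficients.
Solving, the leading coefficient vanishes, and Q(n) = 2n² + 2n - 1.
Then Q(8) = 143.

143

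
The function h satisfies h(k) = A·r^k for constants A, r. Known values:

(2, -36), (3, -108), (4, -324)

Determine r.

Consecutive ratio: -108/(-36) = 3, and -324/(-108) = 3, so r = 3.
Then A·3^2 = -36 gives A = -4, and h(k) = -4·3^k.

3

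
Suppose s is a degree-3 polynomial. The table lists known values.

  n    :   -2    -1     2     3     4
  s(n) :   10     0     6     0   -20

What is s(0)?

Write s(n) = an³ + bn² + cn + d; the 5 given values yield a linear system in the 4 coefficients.
Solving, s(n) = -n³ + 2n² + 3n.
The constant term is s(0) = 0.

0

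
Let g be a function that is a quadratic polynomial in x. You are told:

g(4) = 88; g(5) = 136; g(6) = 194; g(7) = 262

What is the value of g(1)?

Write g(x) = ax² + bx + c; the 4 given values yield a linear system in the 3 coefficients.
Solving, g(x) = 5x² + 3x - 4.
Then g(1) = 4.

4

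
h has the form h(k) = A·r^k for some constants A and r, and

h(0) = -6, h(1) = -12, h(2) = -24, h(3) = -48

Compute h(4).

-96

Consecutive ratio: -12/(-6) = 2, and -24/(-12) = 2, so r = 2.
Then A·2^0 = -6 gives A = -6, and h(k) = -6·2^k.
h(4) = -6·2^4 = -96.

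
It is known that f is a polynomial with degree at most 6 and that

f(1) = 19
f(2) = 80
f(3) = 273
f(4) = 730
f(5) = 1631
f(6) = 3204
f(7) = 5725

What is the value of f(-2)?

28

First differences: 61, 193, 457, 901, 1573, 2521. Second differences: 132, 264, 444, 672, 948. Third differences: 132, 180, 228, 276. Fourth differences: 48, 48, 48.
Level-4 differences are constant, so f has degree 4.
Fitting a degree-4 polynomial gives f(t) = 2t^4 + 2t³ + 4t² + 5t + 6.
Then f(-2) = 28.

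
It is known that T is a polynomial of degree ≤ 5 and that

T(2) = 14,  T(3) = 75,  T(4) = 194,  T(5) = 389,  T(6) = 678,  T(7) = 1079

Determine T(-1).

-1

First differences: 61, 119, 195, 289, 401. Second differences: 58, 76, 94, 112. Third differences: 18, 18, 18.
Level-3 differences are constant, so T has degree 3.
Fitting a degree-3 polynomial gives T(n) = 3n³ + 2n² - 6n - 6.
Then T(-1) = -1.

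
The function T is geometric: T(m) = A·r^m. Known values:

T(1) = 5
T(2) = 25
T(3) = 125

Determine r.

5

Consecutive ratio: 25/5 = 5, and 125/25 = 5, so r = 5.
Then A·5^1 = 5 gives A = 1, and T(m) = 1·5^m.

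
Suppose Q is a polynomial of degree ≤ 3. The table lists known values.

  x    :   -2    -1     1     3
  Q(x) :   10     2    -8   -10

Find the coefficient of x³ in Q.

Write Q(x) = ax³ + bx² + cx + d; the 4 given values yield a linear system in the 4 coefficients.
Solving, the leading coefficient vanishes, and Q(x) = x² - 5x - 4.
The coefficient of x³ is 0.

0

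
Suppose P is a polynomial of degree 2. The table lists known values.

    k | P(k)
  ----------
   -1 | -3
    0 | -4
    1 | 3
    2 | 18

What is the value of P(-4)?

48

Write P(k) = ak² + bk + c; the 4 given values yield a linear system in the 3 coefficients.
Solving, P(k) = 4k² + 3k - 4.
Then P(-4) = 48.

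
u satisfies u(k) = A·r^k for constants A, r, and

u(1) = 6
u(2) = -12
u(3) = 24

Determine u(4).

Consecutive ratio: -12/6 = -2, and 24/(-12) = -2, so r = -2.
Then A·(-2)^1 = 6 gives A = -3, and u(k) = -3·(-2)^k.
u(4) = -3·(-2)^4 = -48.

-48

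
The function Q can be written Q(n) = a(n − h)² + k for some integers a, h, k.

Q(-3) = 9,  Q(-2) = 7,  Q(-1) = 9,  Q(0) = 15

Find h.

First differences -2, 2, 6; second difference 4 = 2a, so a = 2.
Expanding, the n-coefficient is −2ah = -4h; matching it to the data gives h = -2, and then k = 7.
So Q(n) = 2(n + 2)² + 7.
Hence h = -2.

-2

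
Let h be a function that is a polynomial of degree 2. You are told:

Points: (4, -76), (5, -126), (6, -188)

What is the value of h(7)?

Write h(k) = ak² + bk + c; the 3 given values yield a linear system in the 3 coefficients.
Solving, h(k) = -6k² + 4k + 4.
Then h(7) = -262.

-262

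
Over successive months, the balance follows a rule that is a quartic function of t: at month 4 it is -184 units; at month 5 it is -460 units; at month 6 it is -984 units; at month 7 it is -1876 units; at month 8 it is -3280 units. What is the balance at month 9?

Write the value at t as P(t).
Write P(t) = at^4 + bt³ + ct² + dt + e; the 5 given values yield a linear system in the 5 coefficients.
Solving, P(t) = -t^4 + 2t³ - 3t² - 2t.
Then P(9) = -5364.

-5364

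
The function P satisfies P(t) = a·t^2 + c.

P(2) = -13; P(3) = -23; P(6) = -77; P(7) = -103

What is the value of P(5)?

-55

From P(2) = -13 and P(3) = -23: 4a + c = -13 and 9a + c = -23.
Subtracting: 5a = -10, so a = -2; then c = -13 − (-2)·4 = -5.
So P(t) = -2t² − 5, and P(5) = -55.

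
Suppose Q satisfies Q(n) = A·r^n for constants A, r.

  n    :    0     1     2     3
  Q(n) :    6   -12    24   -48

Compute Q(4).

96

Consecutive ratio: -12/6 = -2, and 24/(-12) = -2, so r = -2.
Then A·(-2)^0 = 6 gives A = 6, and Q(n) = 6·(-2)^n.
Q(4) = 6·(-2)^4 = 96.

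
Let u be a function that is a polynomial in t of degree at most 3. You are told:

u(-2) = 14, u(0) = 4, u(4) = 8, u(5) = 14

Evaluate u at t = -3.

22

Write u(t) = at³ + bt² + ct + d; the 4 given values yield a linear system in the 4 coefficients.
Solving, the leading coefficient vanishes, and u(t) = t² - 3t + 4.
Then u(-3) = 22.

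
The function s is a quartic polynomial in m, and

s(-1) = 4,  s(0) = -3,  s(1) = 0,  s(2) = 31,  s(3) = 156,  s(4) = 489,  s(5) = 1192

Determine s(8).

First differences: -7, 3, 31, 125, 333, 703. Second differences: 10, 28, 94, 208, 370. Third differences: 18, 66, 114, 162. Fourth differences: 48, 48, 48.
Level-4 differences are constant, so s has degree 4.
Fitting a degree-4 polynomial gives s(m) = 2m^4 - m³ + 3m² - m - 3.
Then s(8) = 7861.

7861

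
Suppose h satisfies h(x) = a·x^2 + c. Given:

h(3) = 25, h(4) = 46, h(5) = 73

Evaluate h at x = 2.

From h(3) = 25 and h(4) = 46: 9a + c = 25 and 16a + c = 46.
Subtracting: 7a = 21, so a = 3; then c = 25 − 3·9 = -2.
So h(x) = 3x² − 2, and h(2) = 10.

10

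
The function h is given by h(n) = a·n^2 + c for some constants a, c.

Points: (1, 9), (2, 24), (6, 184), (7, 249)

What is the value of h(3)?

From h(1) = 9 and h(2) = 24: 1a + c = 9 and 4a + c = 24.
Subtracting: 3a = 15, so a = 5; then c = 9 − 5·1 = 4.
So h(n) = 5n² + 4, and h(3) = 49.

49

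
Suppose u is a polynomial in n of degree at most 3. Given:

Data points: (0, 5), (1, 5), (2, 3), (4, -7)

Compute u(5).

Write u(n) = an³ + bn² + cn + d; the 4 given values yield a linear system in the 4 coefficients.
Solving, the leading coefficient vanishes, and u(n) = -n² + n + 5.
Then u(5) = -15.

-15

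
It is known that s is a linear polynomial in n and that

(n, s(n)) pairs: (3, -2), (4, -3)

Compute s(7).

-6

Write s(n) = an + b; the 2 given values yield a linear system in the 2 coefficients.
Solving, s(n) = -n + 1.
Then s(7) = -6.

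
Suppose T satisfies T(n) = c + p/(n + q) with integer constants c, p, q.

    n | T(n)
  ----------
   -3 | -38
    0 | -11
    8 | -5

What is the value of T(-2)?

(T(n) − c)(n + q) = p for each data point; the three points give a linear system in c and q, then p follows.
Solving: c = -2, q = 4, p = -36, so T(n) = -2 − 36/(n + 4).
Then T(-2) = -2 − 36/2 = -20.

-20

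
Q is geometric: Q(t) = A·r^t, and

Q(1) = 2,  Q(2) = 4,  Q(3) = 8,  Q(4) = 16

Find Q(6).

64

Consecutive ratio: 4/2 = 2, and 8/4 = 2, so r = 2.
Then A·2^1 = 2 gives A = 1, and Q(t) = 1·2^t.
Q(6) = 1·2^6 = 64.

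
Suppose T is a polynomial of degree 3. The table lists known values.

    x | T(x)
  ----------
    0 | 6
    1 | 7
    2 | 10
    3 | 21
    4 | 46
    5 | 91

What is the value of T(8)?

406

Write T(x) = ax³ + bx² + cx + d; the 6 given values yield a linear system in the 4 coefficients.
Solving, T(x) = x³ - 2x² + 2x + 6.
Then T(8) = 406.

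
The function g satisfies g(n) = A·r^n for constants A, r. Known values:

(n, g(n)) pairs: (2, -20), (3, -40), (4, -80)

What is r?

Consecutive ratio: -40/(-20) = 2, and -80/(-40) = 2, so r = 2.
Then A·2^2 = -20 gives A = -5, and g(n) = -5·2^n.

2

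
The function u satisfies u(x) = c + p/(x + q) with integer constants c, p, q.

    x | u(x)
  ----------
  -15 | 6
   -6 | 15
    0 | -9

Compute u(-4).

39

(u(x) − c)(x + q) = p for each data point; the three points give a linear system in c and q, then p follows.
Solving: c = 3, q = 3, p = -36, so u(x) = 3 − 36/(x + 3).
Then u(-4) = 3 − 36/(-1) = 39.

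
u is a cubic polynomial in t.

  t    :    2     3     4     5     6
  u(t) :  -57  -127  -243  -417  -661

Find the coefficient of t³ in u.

-2

First differences: -70, -116, -174, -244. Second differences: -46, -58, -70. Third differences: -12, -12.
Level-3 differences are constant, so u has degree 3.
Fitting a degree-3 polynomial gives u(t) = -2t³ - 5t² - 7t - 7.
The coefficient of t³ is -2.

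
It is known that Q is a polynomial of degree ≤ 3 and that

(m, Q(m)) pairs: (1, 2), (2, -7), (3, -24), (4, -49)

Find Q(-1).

-4

First differences: -9, -17, -25. Second differences: -8, -8.
Level-2 differences are constant, so Q has degree 2.
Fitting a degree-2 polynomial gives Q(m) = -4m² + 3m + 3.
Then Q(-1) = -4.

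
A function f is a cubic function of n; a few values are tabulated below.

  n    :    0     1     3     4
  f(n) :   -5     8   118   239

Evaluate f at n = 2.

Write f(n) = an³ + bn² + cn + d; the 4 given values yield a linear system in the 4 coefficients.
Solving, f(n) = 2n³ + 6n² + 5n - 5.
Then f(2) = 45.

45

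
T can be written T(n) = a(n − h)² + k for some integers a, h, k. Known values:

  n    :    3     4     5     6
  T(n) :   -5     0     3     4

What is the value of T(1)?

-21

First differences 5, 3, 1; second difference -2 = 2a, so a = -1.
Expanding, the n-coefficient is −2ah = 2h; matching it to the data gives h = 6, and then k = 4.
So T(n) = -1(n − 6)² + 4.
T(1) = -1·(-5)² + 4 = -21.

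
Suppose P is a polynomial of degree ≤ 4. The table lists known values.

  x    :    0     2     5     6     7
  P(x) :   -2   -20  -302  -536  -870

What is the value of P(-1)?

10

Write P(x) = ax^4 + bx³ + cx² + dx + e; the 5 given values yield a linear system in the 5 coefficients.
Solving, the leading coefficient vanishes, and P(x) = -3x³ + 4x² - 5x - 2.
Then P(-1) = 10.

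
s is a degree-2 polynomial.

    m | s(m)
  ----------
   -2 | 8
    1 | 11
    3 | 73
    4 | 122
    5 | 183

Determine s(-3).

31

Write s(m) = am² + bm + c; the 5 given values yield a linear system in the 3 coefficients.
Solving, s(m) = 6m² + 7m - 2.
Then s(-3) = 31.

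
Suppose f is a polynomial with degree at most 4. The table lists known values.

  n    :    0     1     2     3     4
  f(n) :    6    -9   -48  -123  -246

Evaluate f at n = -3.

First differences: -15, -39, -75, -123. Second differences: -24, -36, -48. Third differences: -12, -12.
Level-3 differences are constant, so f has degree 3.
Fitting a degree-3 polynomial gives f(n) = -2n³ - 6n² - 7n + 6.
Then f(-3) = 27.

27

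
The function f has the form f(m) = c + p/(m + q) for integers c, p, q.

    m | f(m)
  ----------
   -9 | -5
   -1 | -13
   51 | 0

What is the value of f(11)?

(f(m) − c)(m + q) = p for each data point; the three points give a linear system in c and q, then p follows.
Solving: c = -1, q = -3, p = 48, so f(m) = -1 + 48/(m − 3).
Then f(11) = -1 + 48/8 = 5.

5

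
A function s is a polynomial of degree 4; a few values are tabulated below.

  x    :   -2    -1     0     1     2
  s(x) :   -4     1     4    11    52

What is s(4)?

Write s(x) = ax^4 + bx³ + cx² + dx + e; the 5 given values yield a linear system in the 5 coefficients.
Solving, s(x) = x^4 + 3x³ + x² + 2x + 4.
Then s(4) = 476.

476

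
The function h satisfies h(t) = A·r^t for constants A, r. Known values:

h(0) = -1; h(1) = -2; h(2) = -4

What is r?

Consecutive ratio: -2/(-1) = 2, and -4/(-2) = 2, so r = 2.
Then A·2^0 = -1 gives A = -1, and h(t) = -1·2^t.

2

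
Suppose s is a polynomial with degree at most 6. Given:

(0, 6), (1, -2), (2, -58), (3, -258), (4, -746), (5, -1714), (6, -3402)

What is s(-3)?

First differences: -8, -56, -200, -488, -968, -1688. Second differences: -48, -144, -288, -480, -720. Third differences: -96, -144, -192, -240. Fourth differences: -48, -48, -48.
Level-4 differences are constant, so s has degree 4.
Fitting a degree-4 polynomial gives s(x) = -2x^4 - 4x³ + 2x² - 4x + 6.
Then s(-3) = -18.

-18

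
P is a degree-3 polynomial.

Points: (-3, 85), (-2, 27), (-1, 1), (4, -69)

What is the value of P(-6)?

571

Write P(x) = ax³ + bx² + cx + d; the 4 given values yield a linear system in the 4 coefficients.
Solving, P(x) = -2x³ + 4x² - 5.
Then P(-6) = 571.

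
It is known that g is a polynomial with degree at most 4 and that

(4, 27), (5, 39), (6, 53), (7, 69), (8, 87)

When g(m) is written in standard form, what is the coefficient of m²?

1

First differences: 12, 14, 16, 18. Second differences: 2, 2, 2.
Level-2 differences are constant, so g has degree 2.
Fitting a degree-2 polynomial gives g(m) = m² + 3m - 1.
The coefficient of m² is 1.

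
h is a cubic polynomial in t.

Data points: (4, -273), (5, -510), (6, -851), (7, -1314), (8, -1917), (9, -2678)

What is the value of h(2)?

Write h(t) = at³ + bt² + ct + d; the 6 given values yield a linear system in the 4 coefficients.
Solving, h(t) = -3t³ - 7t² + 9t - 5.
Then h(2) = -39.

-39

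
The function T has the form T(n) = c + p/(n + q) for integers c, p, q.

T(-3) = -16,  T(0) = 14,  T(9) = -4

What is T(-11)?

(T(n) − c)(n + q) = p for each data point; the three points give a linear system in c and q, then p follows.
Solving: c = -6, q = 1, p = 20, so T(n) = -6 + 20/(n + 1).
Then T(-11) = -6 + 20/(-10) = -8.

-8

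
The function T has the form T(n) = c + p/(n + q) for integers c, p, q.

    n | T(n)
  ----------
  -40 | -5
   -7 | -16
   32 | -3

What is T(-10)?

-10

(T(n) − c)(n + q) = p for each data point; the three points give a linear system in c and q, then p follows.
Solving: c = -4, q = 4, p = 36, so T(n) = -4 + 36/(n + 4).
Then T(-10) = -4 + 36/(-6) = -10.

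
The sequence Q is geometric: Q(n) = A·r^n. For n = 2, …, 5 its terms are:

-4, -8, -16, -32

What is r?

2

Consecutive ratio: -8/(-4) = 2, and -16/(-8) = 2, so r = 2.
Then A·2^2 = -4 gives A = -1, and Q(n) = -1·2^n.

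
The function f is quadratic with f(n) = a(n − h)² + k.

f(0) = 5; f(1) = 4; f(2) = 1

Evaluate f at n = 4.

First differences -1, -3; second difference -2 = 2a, so a = -1.
Expanding, the n-coefficient is −2ah = 2h; matching it to the data gives h = 0, and then k = 5.
So f(n) = -1(n + 0)² + 5.
f(4) = -1·4² + 5 = -11.

-11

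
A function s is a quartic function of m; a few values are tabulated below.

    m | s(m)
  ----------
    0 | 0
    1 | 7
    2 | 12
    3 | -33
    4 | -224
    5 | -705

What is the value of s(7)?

First differences: 7, 5, -45, -191, -481. Second differences: -2, -50, -146, -290. Third differences: -48, -96, -144. Fourth differences: -48, -48.
Level-4 differences are constant, so s has degree 4.
Fitting a degree-4 polynomial gives s(m) = -2m^4 + 4m³ + m² + 4m.
Then s(7) = -3353.

-3353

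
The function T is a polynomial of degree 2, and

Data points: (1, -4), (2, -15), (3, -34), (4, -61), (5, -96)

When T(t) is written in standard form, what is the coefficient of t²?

-4

Write T(t) = at² + bt + c; the 5 given values yield a linear system in the 3 coefficients.
Solving, T(t) = -4t² + t - 1.
The coefficient of t² is -4.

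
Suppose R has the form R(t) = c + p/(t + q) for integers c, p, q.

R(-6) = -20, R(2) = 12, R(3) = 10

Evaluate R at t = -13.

-6

(R(t) − c)(t + q) = p for each data point; the three points give a linear system in c and q, then p follows.
Solving: c = 0, q = 3, p = 60, so R(t) = 60/(t + 3).
Then R(-13) = 0 + 60/(-10) = -6.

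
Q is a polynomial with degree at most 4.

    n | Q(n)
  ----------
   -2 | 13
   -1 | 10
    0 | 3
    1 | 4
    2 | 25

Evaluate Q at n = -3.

Write Q(n) = an^4 + bn³ + cn² + dn + e; the 5 given values yield a linear system in the 5 coefficients.
Solving, the leading coefficient vanishes, and Q(n) = 2n³ + 4n² - 5n + 3.
Then Q(-3) = 0.

0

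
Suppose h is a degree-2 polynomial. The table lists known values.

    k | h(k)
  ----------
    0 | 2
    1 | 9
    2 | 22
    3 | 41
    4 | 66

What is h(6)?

134

First differences: 7, 13, 19, 25. Second differences: 6, 6, 6.
Level-2 differences are constant, so h has degree 2.
Fitting a degree-2 polynomial gives h(k) = 3k² + 4k + 2.
Then h(6) = 134.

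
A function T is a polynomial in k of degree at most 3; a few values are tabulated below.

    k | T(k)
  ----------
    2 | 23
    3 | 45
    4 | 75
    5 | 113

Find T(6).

159

First differences: 22, 30, 38. Second differences: 8, 8.
Level-2 differences are constant, so T has degree 2.
Fitting a degree-2 polynomial gives T(k) = 4k² + 2k + 3.
Then T(6) = 159.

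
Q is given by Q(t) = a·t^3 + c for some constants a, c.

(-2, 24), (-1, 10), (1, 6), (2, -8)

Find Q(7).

-678

From Q(-2) = 24 and Q(-1) = 10: -8a + c = 24 and -1a + c = 10.
Subtracting: 7a = -14, so a = -2; then c = 24 − (-2)·(-8) = 8.
So Q(t) = -2t³ + 8, and Q(7) = -678.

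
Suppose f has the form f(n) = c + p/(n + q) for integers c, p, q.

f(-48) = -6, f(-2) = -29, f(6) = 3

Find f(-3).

-21

(f(n) − c)(n + q) = p for each data point; the three points give a linear system in c and q, then p follows.
Solving: c = -5, q = 0, p = 48, so f(n) = -5 + 48/(n + 0).
Then f(-3) = -5 + 48/(-3) = -21.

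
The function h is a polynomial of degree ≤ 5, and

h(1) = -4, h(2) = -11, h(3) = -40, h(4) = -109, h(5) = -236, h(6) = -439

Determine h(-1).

16

Write h(x) = ax^5 + bx^4 + cx³ + dx² + ex + p; the 6 given values yield a linear system in the 6 coefficients.
Solving, the top 2 coefficients vanish, and h(x) = -3x³ + 7x² - 7x - 1.
Then h(-1) = 16.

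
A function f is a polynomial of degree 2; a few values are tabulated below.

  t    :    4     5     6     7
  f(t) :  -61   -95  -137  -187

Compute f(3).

Write f(t) = at² + bt + c; the 4 given values yield a linear system in the 3 coefficients.
Solving, f(t) = -4t² + 2t - 5.
Then f(3) = -35.

-35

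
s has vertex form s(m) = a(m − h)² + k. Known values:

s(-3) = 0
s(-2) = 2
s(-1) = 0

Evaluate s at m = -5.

First differences 2, -2; second difference -4 = 2a, so a = -2.
Expanding, the m-coefficient is −2ah = 4h; matching it to the data gives h = -2, and then k = 2.
So s(m) = -2(m + 2)² + 2.
s(-5) = -2·(-3)² + 2 = -16.

-16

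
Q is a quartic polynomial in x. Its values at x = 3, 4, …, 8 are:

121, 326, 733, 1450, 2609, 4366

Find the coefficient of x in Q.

2

Write Q(x) = ax^4 + bx³ + cx² + dx + e; the 6 given values yield a linear system in the 5 coefficients.
Solving, Q(x) = x^4 + 4x² + 2x - 2.
The coefficient of x is 2.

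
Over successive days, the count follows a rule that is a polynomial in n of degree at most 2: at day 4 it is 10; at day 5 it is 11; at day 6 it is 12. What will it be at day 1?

Write the value at n as Q(n).
First differences: 1, 1.
Level-1 differences are constant, so Q has degree 1.
Fitting a degree-1 polynomial gives Q(n) = n + 6.
Then Q(1) = 7.

7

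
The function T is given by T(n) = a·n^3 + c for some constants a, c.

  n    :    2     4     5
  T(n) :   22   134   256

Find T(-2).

From T(2) = 22 and T(4) = 134: 8a + c = 22 and 64a + c = 134.
Subtracting: 56a = 112, so a = 2; then c = 22 − 2·8 = 6.
So T(n) = 2n³ + 6, and T(-2) = -10.

-10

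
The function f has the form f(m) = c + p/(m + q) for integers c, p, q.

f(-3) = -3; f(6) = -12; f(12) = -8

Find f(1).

3

(f(m) − c)(m + q) = p for each data point; the three points give a linear system in c and q, then p follows.
Solving: c = -6, q = -3, p = -18, so f(m) = -6 − 18/(m − 3).
Then f(1) = -6 − 18/(-2) = 3.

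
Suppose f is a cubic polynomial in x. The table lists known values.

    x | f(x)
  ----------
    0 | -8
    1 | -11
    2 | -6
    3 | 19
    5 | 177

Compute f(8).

864

Write f(x) = ax³ + bx² + cx + d; the 5 given values yield a linear system in the 4 coefficients.
Solving, f(x) = 2x³ - 2x² - 3x - 8.
Then f(8) = 864.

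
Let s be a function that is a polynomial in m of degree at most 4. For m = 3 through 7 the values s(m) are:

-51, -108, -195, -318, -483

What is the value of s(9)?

First differences: -57, -87, -123, -165. Second differences: -30, -36, -42. Third differences: -6, -6.
Level-3 differences are constant, so s has degree 3.
Fitting a degree-3 polynomial gives s(m) = -m³ - 3m² + m.
Then s(9) = -963.

-963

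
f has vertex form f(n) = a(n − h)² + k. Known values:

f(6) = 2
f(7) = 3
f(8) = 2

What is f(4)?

-6

First differences 1, -1; second difference -2 = 2a, so a = -1.
Expanding, the n-coefficient is −2ah = 2h; matching it to the data gives h = 7, and then k = 3.
So f(n) = -1(n − 7)² + 3.
f(4) = -1·(-3)² + 3 = -6.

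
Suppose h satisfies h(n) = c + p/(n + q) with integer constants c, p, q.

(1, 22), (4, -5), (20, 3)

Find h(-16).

5

(h(n) − c)(n + q) = p for each data point; the three points give a linear system in c and q, then p follows.
Solving: c = 4, q = -2, p = -18, so h(n) = 4 − 18/(n − 2).
Then h(-16) = 4 − 18/(-18) = 5.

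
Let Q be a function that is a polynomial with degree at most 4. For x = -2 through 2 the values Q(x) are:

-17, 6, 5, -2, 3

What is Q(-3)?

-82

First differences: 23, -1, -7, 5. Second differences: -24, -6, 12. Third differences: 18, 18.
Level-3 differences are constant, so Q has degree 3.
Fitting a degree-3 polynomial gives Q(x) = 3x³ - 3x² - 7x + 5.
Then Q(-3) = -82.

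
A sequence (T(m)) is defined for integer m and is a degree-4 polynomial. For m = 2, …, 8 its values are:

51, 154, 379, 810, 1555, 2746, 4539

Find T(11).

First differences: 103, 225, 431, 745, 1191, 1793. Second differences: 122, 206, 314, 446, 602. Third differences: 84, 108, 132, 156. Fourth differences: 24, 24, 24.
Level-4 differences are constant, so T has degree 4.
Fitting a degree-4 polynomial gives T(m) = m^4 + 6m² + 8m - 5.
Then T(11) = 15450.

15450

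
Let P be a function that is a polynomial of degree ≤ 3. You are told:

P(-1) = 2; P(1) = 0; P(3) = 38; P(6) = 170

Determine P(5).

Write P(k) = ak³ + bk² + ck + d; the 4 given values yield a linear system in the 4 coefficients.
Solving, the leading coefficient vanishes, and P(k) = 5k² - k - 4.
Then P(5) = 116.

116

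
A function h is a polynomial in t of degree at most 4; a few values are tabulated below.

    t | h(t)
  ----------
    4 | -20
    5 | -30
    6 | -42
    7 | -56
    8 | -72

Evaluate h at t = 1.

-2

First differences: -10, -12, -14, -16. Second differences: -2, -2, -2.
Level-2 differences are constant, so h has degree 2.
Fitting a degree-2 polynomial gives h(t) = -t² - t.
Then h(1) = -2.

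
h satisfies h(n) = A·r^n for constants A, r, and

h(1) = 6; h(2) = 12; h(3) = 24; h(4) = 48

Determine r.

2

Consecutive ratio: 12/6 = 2, and 24/12 = 2, so r = 2.
Then A·2^1 = 6 gives A = 3, and h(n) = 3·2^n.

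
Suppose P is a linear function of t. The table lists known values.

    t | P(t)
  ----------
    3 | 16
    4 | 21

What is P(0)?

1

Write P(t) = at + b; the 2 given values yield a linear system in the 2 coefficients.
Solving, P(t) = 5t + 1.
The constant term is P(0) = 1.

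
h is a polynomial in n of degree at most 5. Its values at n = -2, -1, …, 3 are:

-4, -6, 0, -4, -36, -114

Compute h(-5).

First differences: -2, 6, -4, -32, -78. Second differences: 8, -10, -28, -46. Third differences: -18, -18, -18.
Level-3 differences are constant, so h has degree 3.
Fitting a degree-3 polynomial gives h(n) = -3n³ - 5n² + 4n.
Then h(-5) = 230.

230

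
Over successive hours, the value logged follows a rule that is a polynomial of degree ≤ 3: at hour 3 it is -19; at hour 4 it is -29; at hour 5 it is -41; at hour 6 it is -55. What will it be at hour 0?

Write the value at k as f(k).
First differences: -10, -12, -14. Second differences: -2, -2.
Level-2 differences are constant, so f has degree 2.
Fitting a degree-2 polynomial gives f(k) = -k² - 3k - 1.
Then f(0) = -1.

-1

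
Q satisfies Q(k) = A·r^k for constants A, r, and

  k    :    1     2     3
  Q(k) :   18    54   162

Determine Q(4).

Consecutive ratio: 54/18 = 3, and 162/54 = 3, so r = 3.
Then A·3^1 = 18 gives A = 6, and Q(k) = 6·3^k.
Q(4) = 6·3^4 = 486.

486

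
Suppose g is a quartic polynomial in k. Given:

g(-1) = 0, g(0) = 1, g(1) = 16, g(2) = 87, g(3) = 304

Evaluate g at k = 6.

3451

Write g(k) = ak^4 + bk³ + ck² + dk + e; the 5 given values yield a linear system in the 5 coefficients.
Solving, g(k) = 2k^4 + 3k³ + 5k² + 5k + 1.
Then g(6) = 3451.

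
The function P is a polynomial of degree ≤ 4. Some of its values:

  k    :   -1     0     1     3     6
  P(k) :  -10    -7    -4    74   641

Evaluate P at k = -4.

-199

Write P(k) = ak^4 + bk³ + ck² + dk + e; the 5 given values yield a linear system in the 5 coefficients.
Solving, the leading coefficient vanishes, and P(k) = 3k³ - 7.
Then P(-4) = -199.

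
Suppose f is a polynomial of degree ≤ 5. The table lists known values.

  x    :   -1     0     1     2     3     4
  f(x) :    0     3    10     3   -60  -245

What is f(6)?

-1365

Write f(x) = ax^5 + bx^4 + cx³ + dx² + ex + p; the 6 given values yield a linear system in the 6 coefficients.
Solving, the leading coefficient vanishes, and f(x) = -x^4 - x³ + 3x² + 6x + 3.
Then f(6) = -1365.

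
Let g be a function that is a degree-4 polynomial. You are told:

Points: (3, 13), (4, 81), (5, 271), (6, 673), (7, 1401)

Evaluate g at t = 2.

Write g(t) = at^4 + bt³ + ct² + dt + e; the 5 given values yield a linear system in the 5 coefficients.
Solving, g(t) = t^4 - 3t³ + 4t + 1.
Then g(2) = 1.

1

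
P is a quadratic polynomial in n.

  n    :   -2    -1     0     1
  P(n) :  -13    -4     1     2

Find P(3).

Write P(n) = an² + bn + c; the 4 given values yield a linear system in the 3 coefficients.
Solving, P(n) = -2n² + 3n + 1.
Then P(3) = -8.

-8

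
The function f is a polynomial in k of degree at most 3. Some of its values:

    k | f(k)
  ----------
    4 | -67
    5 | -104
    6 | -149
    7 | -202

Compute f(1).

-4

Write f(k) = ak³ + bk² + ck + d; the 4 given values yield a linear system in the 4 coefficients.
Solving, the leading coefficient vanishes, and f(k) = -4k² - k + 1.
Then f(1) = -4.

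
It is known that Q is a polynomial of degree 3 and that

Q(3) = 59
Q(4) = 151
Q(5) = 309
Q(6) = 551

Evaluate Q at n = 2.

15

Write Q(n) = an³ + bn² + cn + d; the 4 given values yield a linear system in the 4 coefficients.
Solving, Q(n) = 3n³ - 3n² + 2n - 1.
Then Q(2) = 15.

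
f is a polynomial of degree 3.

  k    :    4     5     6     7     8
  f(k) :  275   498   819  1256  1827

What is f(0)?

3

First differences: 223, 321, 437, 571. Second differences: 98, 116, 134. Third differences: 18, 18.
Level-3 differences are constant, so f has degree 3.
Fitting a degree-3 polynomial gives f(k) = 3k³ + 4k² + 4k + 3.
The constant term is f(0) = 3.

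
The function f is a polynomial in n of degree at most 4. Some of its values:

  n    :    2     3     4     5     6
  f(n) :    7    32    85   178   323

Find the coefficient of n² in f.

-4

First differences: 25, 53, 93, 145. Second differences: 28, 40, 52. Third differences: 12, 12.
Level-3 differences are constant, so f has degree 3.
Fitting a degree-3 polynomial gives f(n) = 2n³ - 4n² + 7n - 7.
The coefficient of n² is -4.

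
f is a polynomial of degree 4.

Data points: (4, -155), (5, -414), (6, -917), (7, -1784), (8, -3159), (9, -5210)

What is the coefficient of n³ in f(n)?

2

First differences: -259, -503, -867, -1375, -2051. Second differences: -244, -364, -508, -676. Third differences: -120, -144, -168. Fourth differences: -24, -24.
Level-4 differences are constant, so f has degree 4.
Fitting a degree-4 polynomial gives f(n) = -n^4 + 2n³ - n² - 3n + 1.
The coefficient of n³ is 2.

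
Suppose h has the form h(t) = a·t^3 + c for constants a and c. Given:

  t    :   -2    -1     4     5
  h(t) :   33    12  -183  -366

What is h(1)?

From h(-2) = 33 and h(-1) = 12: -8a + c = 33 and -1a + c = 12.
Subtracting: 7a = -21, so a = -3; then c = 33 − (-3)·(-8) = 9.
So h(t) = -3t³ + 9, and h(1) = 6.

6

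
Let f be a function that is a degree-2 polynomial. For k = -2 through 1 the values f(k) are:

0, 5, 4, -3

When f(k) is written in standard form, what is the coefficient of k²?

First differences: 5, -1, -7. Second differences: -6, -6.
Level-2 differences are constant, so f has degree 2.
Fitting a degree-2 polynomial gives f(k) = -3k² - 4k + 4.
The coefficient of k² is -3.

-3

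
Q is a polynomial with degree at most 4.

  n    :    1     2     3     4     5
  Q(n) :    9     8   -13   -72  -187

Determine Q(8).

-1048

Write Q(n) = an^4 + bn³ + cn² + dn + e; the 5 given values yield a linear system in the 5 coefficients.
Solving, the leading coefficient vanishes, and Q(n) = -3n³ + 8n² - 4n + 8.
Then Q(8) = -1048.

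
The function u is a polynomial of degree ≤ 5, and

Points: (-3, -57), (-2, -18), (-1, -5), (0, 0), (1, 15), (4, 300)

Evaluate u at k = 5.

535

Write u(k) = ak^5 + bk^4 + ck³ + dk² + ek + p; the 6 given values yield a linear system in the 6 coefficients.
Solving, the top 2 coefficients vanish, and u(k) = 3k³ + 5k² + 7k.
Then u(5) = 535.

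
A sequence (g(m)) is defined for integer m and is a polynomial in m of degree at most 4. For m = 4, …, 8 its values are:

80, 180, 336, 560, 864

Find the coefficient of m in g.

First differences: 100, 156, 224, 304. Second differences: 56, 68, 80. Third differences: 12, 12.
Level-3 differences are constant, so g has degree 3.
Fitting a degree-3 polynomial gives g(m) = 2m³ - 2m² - 4m.
The coefficient of m is -4.

-4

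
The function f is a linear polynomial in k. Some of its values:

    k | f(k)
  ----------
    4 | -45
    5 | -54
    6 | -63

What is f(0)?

-9

First differences: -9, -9.
Level-1 differences are constant, so f has degree 1.
Fitting a degree-1 polynomial gives f(k) = -9k - 9.
The constant term is f(0) = -9.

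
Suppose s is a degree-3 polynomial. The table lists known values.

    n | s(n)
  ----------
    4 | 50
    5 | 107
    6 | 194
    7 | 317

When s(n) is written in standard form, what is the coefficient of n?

-4

Write s(n) = an³ + bn² + cn + d; the 4 given values yield a linear system in the 4 coefficients.
Solving, s(n) = n³ - 4n + 2.
The coefficient of n is -4.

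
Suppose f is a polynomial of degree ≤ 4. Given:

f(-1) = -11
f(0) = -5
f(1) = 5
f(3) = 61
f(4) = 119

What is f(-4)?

Write f(k) = ak^4 + bk³ + ck² + dk + e; the 5 given values yield a linear system in the 5 coefficients.
Solving, the leading coefficient vanishes, and f(k) = k³ + 2k² + 7k - 5.
Then f(-4) = -65.

-65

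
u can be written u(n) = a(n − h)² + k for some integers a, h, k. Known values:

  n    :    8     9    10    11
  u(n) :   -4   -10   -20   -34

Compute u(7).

First differences -6, -10, -14; second difference -4 = 2a, so a = -2.
Expanding, the n-coefficient is −2ah = 4h; matching it to the data gives h = 7, and then k = -2.
So u(n) = -2(n − 7)² − 2.
u(7) = -2·0² − 2 = -2.

-2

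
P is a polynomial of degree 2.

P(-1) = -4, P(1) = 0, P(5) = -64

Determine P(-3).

Write P(t) = at² + bt + c; the 3 given values yield a linear system in the 3 coefficients.
Solving, P(t) = -3t² + 2t + 1.
Then P(-3) = -32.

-32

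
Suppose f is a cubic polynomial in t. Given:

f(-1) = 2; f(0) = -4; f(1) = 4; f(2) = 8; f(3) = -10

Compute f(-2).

First differences: -6, 8, 4, -18. Second differences: 14, -4, -22. Third differences: -18, -18.
Level-3 differences are constant, so f has degree 3.
Fitting a degree-3 polynomial gives f(t) = -3t³ + 7t² + 4t - 4.
Then f(-2) = 40.

40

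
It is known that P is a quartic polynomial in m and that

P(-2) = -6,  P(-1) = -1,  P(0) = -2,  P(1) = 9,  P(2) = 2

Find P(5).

Write P(m) = am^4 + bm³ + cm² + dm + e; the 5 given values yield a linear system in the 5 coefficients.
Solving, P(m) = -2m^4 - m³ + 8m² + 6m - 2.
Then P(5) = -1147.

-1147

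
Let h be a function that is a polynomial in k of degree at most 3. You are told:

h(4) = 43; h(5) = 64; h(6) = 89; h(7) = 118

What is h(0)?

Write h(k) = ak³ + bk² + ck + d; the 4 given values yield a linear system in the 4 coefficients.
Solving, the leading coefficient vanishes, and h(k) = 2k² + 3k - 1.
The constant term is h(0) = -1.

-1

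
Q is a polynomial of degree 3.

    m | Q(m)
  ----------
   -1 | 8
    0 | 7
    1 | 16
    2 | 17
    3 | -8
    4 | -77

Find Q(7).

First differences: -1, 9, 1, -25, -69. Second differences: 10, -8, -26, -44. Third differences: -18, -18, -18.
Level-3 differences are constant, so Q has degree 3.
Fitting a degree-3 polynomial gives Q(m) = -3m³ + 5m² + 7m + 7.
Then Q(7) = -728.

-728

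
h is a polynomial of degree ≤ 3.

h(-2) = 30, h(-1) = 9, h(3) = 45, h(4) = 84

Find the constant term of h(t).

0

Write h(t) = at³ + bt² + ct + d; the 4 given values yield a linear system in the 4 coefficients.
Solving, the leading coefficient vanishes, and h(t) = 6t² - 3t.
The constant term is h(0) = 0.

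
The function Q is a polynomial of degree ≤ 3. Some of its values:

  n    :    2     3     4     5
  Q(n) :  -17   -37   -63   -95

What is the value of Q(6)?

-133

Write Q(n) = an³ + bn² + cn + d; the 4 given values yield a linear system in the 4 coefficients.
Solving, the leading coefficient vanishes, and Q(n) = -3n² - 5n + 5.
Then Q(6) = -133.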